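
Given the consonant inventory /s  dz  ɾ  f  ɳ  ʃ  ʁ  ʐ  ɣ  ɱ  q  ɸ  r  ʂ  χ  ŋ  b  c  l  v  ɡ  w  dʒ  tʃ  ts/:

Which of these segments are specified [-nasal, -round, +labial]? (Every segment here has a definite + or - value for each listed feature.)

f, ɸ, b, v

Among the inventory, the [-nasal] segments are /s, dz, ɾ, f, ʃ, ʁ, ʐ, ɣ, q, ɸ, r, ʂ, χ, b, c, l, v, ɡ, w, dʒ, tʃ, ts/.
Of those, [-round] gives /s, dz, ɾ, f, ʃ, ʁ, ʐ, ɣ, q, ɸ, r, ʂ, χ, b, c, l, v, ɡ, dʒ, tʃ, ts/.
Then [+labial] leaves /f, ɸ, b, v/.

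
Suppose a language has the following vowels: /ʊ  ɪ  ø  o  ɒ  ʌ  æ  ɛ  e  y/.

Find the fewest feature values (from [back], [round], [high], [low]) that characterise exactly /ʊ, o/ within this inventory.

[−low, +back, +round]

The class [−low], [+back], [+round] has exactly /ʊ, o/ as its extension in this inventory. No smaller conjunction from the listed features achieves this: [+back, +round] alone would also admit /ɒ/; [−low, +round] alone would also admit /ø, y/; [−low, +back] alone would also admit /ʌ/; and checking the remaining two-feature bundles turns up none with this extension.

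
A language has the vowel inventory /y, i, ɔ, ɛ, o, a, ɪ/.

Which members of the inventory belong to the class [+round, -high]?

ɔ, o

Eliminate segments failing any feature: /y/ is [+high]; /i, ɛ, a, ɪ/ are [-round]. The remaining /ɔ, o/ satisfy [+round], [-high].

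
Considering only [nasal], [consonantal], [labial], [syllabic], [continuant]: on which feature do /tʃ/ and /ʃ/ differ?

[continuant]

The two segments share [−nasal], [+consonantal], [−labial], [−syllabic]. The only feature from the list on which they differ: /tʃ/ is [−continuant] while /ʃ/ is [+continuant].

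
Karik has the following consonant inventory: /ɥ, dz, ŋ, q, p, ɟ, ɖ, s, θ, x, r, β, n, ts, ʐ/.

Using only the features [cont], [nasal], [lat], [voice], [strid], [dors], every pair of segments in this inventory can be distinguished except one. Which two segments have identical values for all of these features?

r, β

On the given features, /r/ and /β/ have an identical profile: [+continuant], [−nasal], [−lateral], [+voice], [−strident], [−dorsal]. No other two segments in the inventory coincide on all 6 features. (They do differ in [sonorant], [labial] and [coronal], which are not among the given features.)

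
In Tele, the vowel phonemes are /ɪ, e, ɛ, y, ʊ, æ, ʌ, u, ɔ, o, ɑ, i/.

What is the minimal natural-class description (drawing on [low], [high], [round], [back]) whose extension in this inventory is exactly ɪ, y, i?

The class [+high], [−back] has exactly /ɪ, y, i/ as its extension in this inventory. No smaller conjunction from the listed features achieves this: [−back] alone would also admit /e, ɛ, æ/; [+high] alone would also admit /ʊ, u/; and checking the remaining single features turns up none with this extension.

[+high, −back]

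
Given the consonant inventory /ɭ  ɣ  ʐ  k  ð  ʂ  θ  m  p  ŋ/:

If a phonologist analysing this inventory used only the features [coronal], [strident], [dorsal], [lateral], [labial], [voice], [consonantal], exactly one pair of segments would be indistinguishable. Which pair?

Both /ŋ/ and /ɣ/ are [−coronal], [−strident], [+dorsal], [−lateral], [−labial], [+voice], [+consonantal]. Since the list omits [sonorant], [nasal] and [continuant] — which do distinguish the velar nasal from the voiced velar fricative — this pair collapses; all other pairs remain distinct.

ŋ, ɣ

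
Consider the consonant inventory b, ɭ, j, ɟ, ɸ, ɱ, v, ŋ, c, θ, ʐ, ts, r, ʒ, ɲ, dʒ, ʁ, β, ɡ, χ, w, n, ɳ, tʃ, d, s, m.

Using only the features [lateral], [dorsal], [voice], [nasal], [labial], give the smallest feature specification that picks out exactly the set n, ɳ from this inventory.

[+nasal, -labial, -dorsal]

The class [+nasal], [-labial], [-dorsal] has exactly /n, ɳ/ as its extension in this inventory. No smaller conjunction from the listed features achieves this: [-labial, -dorsal] alone would also admit /ɭ, θ, ʐ, ts, …/; [+nasal, -dorsal] alone would also admit /ɱ, m/; [+nasal, -labial] alone would also admit /ŋ, ɲ/; and checking the remaining two-feature bundles turns up none with this extension.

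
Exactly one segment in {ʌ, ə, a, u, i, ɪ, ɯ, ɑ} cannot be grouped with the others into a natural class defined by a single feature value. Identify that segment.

[round] groups all but one: /ə, ɑ, ɪ, a, i, ɯ, ʌ/ share [-round] while /u/ (high back rounded tense vowel) alone is [+round]. Removing any other segment would not leave a single-feature class that excludes it.

u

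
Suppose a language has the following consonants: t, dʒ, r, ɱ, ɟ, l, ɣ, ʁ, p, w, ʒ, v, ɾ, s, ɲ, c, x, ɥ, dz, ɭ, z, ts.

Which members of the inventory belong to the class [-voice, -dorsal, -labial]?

Checking each segment against [-voice], [-dorsal], [-labial]: /t/ (voiceless alveolar stop), /s/ (voiceless alveolar fricative), /ts/ (voiceless alveolar affricate) satisfy every feature; every other segment in the inventory fails at least one.

t, s, ts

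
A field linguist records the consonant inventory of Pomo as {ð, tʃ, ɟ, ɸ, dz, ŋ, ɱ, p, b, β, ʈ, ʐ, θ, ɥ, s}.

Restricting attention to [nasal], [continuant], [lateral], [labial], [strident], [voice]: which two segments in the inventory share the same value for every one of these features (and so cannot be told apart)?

β, ɥ

On the given features, /β/ and /ɥ/ have an identical profile: [-nasal], [+continuant], [-lateral], [+labial], [-strident], [+voice]. No other two segments in the inventory coincide on all 6 features. (They do differ in [sonorant], [round] and [dorsal], which are not among the given features.)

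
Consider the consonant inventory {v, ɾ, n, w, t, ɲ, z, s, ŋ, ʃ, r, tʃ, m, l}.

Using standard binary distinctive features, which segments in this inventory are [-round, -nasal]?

Checking each segment against [-round], [-nasal]: /v/ (voiced labiodental fricative), /ɾ/ (alveolar tap), /t/ (voiceless alveolar stop), /z/ (voiced alveolar fricative), /s/ (voiceless alveolar fricative), /ʃ/ (voiceless postalveolar fricative), among others, satisfy every feature; every other segment in the inventory fails at least one.

v, ɾ, t, z, s, ʃ, r, tʃ, l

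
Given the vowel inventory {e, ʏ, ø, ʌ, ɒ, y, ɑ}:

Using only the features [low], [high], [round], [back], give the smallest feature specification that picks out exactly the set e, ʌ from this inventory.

/e, ʌ/ are all [-low], [-round], and no other segment in the inventory matches both values. Dropping any one of them over-generates: [-round] alone would also admit /ɑ/; [-low] alone would also admit /ʏ, ø, y/. No other single listed feature picks out exactly this set either, so fewer than two features will not do.

[-low, -round]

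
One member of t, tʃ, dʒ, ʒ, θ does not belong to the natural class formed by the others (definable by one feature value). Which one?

[distributed] groups all but one: /ʒ, tʃ, dʒ, θ/ share [+distributed] while /t/ (voiceless alveolar stop) alone is [-distributed]. Removing any other segment would not leave a single-feature class that excludes it.

t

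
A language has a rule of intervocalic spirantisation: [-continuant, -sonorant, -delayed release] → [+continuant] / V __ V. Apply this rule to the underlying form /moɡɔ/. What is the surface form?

[moɣɔ]

The only segment in the rule's environment that also matches [-continuant, -sonorant, -delayed release] is /ɡ/. Applying [+continuant] turns the voiced velar stop into /ɣ/ (voiced velar fricative), giving [moɣɔ].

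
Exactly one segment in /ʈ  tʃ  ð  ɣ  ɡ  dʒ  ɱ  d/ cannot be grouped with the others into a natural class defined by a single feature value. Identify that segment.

The remaining segments after removing /ɱ/ share [-sonorant]; /ɱ/ (labiodental nasal) is [+sonorant]. For every other candidate removal, the leftover set fails to share any single feature value that the removed segment lacks.

ɱ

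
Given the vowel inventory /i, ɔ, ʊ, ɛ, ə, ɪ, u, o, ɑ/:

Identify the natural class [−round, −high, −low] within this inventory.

ɛ, ə

Eliminate segments failing any feature: /i, ɪ/ are [+high]; /ɔ, ʊ, u, o/ are [+round]; /ɑ/ is [+low]. The remaining /ɛ, ə/ satisfy [−round], [−high], [−low].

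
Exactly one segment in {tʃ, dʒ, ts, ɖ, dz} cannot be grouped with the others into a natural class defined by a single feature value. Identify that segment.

ɖ

The remaining segments after removing /ɖ/ share [+delayed release]; /ɖ/ (voiced retroflex stop) is [−delayed release]. For every other candidate removal, the leftover set fails to share any single feature value that the removed segment lacks.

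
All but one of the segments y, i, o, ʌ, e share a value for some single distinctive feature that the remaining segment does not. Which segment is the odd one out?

/o, e, y, i/ are all [+tense], but /ʌ/ (mid back unrounded lax vowel) is [-tense]. No other single segment can be removed to leave a set sharing one feature value that the removed segment lacks, so /ʌ/ is the odd one out.

ʌ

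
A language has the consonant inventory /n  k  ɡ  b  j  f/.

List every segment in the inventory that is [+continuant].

j, f

The [+continuant] segments here are /j, f/; the remaining /n, k, ɡ, b/ are [−continuant].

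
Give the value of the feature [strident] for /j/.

[−strident]

/j/ is the palatal glide, hence [−strident].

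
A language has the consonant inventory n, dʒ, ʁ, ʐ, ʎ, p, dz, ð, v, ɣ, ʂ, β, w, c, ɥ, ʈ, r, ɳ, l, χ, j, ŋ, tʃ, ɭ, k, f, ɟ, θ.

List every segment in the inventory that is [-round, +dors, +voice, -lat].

ʁ, ɣ, j, ŋ, ɟ

Checking each segment against [-round], [+dorsal], [+voice], [-lateral]: /ʁ/ (voiced uvular fricative), /ɣ/ (voiced velar fricative), /j/ (palatal glide), /ŋ/ (velar nasal), /ɟ/ (voiced palatal stop) satisfy every feature; every other segment in the inventory fails at least one.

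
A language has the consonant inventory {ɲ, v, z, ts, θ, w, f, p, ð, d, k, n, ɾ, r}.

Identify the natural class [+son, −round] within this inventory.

ɲ, n, ɾ, r

The [+sonorant] segments are /ɲ, w, n, ɾ, r/.
Within that set, [−round] leaves /ɲ, n, ɾ, r/.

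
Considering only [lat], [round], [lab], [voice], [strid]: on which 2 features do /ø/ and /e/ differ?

The two segments share [-lateral], [+voice], [-strident]. The only features from the list on which they differ: /ø/ is [+labial] while /e/ is [-labial]; /ø/ is [+round] while /e/ is [-round].

[labial], [round]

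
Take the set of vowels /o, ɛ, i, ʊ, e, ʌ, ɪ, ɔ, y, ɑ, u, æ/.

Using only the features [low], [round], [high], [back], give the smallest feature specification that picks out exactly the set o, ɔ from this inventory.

Every target segment is [−high], [+round]; each remaining inventory member fails at least one of these. Each conjunct is needed — [+round] alone would also admit /ʊ, y, u/; [−high] alone would also admit /ɛ, e, ʌ, ɑ, …/ — and no other single listed feature has exactly this extension, so two is the minimum.

[−high, +round]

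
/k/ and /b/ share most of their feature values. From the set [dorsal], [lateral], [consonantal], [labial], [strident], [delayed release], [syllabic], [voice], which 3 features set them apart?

The two segments share [−lateral], [+consonantal], [−strident], [−delayed release], [−syllabic]. The only features from the list on which they differ: /k/ is [−voice] while /b/ is [+voice]; /k/ is [−labial] while /b/ is [+labial]; /k/ is [+dorsal] while /b/ is [−dorsal].

[voice], [labial], [dorsal]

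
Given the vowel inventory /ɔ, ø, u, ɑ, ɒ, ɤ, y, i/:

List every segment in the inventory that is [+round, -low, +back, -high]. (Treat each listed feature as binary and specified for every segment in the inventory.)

Checking each segment against [+round], [-low], [+back], [-high]: /ɔ/ (mid back rounded lax vowel) satisfies every feature; every other segment in the inventory fails at least one.

ɔ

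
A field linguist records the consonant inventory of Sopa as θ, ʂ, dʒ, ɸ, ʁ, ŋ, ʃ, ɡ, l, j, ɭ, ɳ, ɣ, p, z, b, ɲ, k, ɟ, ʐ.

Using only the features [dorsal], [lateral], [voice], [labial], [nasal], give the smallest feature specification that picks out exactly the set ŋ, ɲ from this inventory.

Every target segment is [+nasal], [+dorsal]; each remaining inventory member fails at least one of these. Each conjunct is needed — [+dorsal] alone would also admit /ʁ, ɡ, j, ɣ, …/; [+nasal] alone would also admit /ɳ/ — and no other single listed feature has exactly this extension, so two is the minimum.

[+nasal, +dorsal]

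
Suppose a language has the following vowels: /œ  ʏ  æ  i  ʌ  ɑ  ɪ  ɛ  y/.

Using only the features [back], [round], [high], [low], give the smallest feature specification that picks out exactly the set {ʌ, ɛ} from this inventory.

Every target segment is [−high], [−low], [−round]; each remaining inventory member fails at least one of these. Each conjunct is needed — [−low, −round] alone would also admit /i, ɪ/; [−high, −round] alone would also admit /æ, ɑ/; [−high, −low] alone would also admit /œ/ — and no other combination of two listed features has exactly this extension, so three is the minimum.

[−high, −low, −round]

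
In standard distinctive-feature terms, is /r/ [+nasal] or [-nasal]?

[-nasal]

As the alveolar trill, /r/ is [-nasal].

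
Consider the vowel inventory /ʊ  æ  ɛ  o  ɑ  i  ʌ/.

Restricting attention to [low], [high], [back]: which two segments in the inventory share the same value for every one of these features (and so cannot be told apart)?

/ʌ/ (mid back unrounded lax vowel) and /o/ (mid back rounded tense vowel) are both [-low], [-high], [+back], so none of the listed features separates them. (They do differ in [labial], [round] and [tense], which are not among the given features.) Every other pair in the inventory differs on at least one listed feature.

ʌ, o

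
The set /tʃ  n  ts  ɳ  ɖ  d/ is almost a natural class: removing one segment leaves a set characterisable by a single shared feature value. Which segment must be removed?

/n, ts, d, ɖ, ɳ/ are all [-distributed], but /tʃ/ (voiceless postalveolar affricate) is [+distributed]. No other single segment can be removed to leave a set sharing one feature value that the removed segment lacks, so /tʃ/ is the odd one out.

tʃ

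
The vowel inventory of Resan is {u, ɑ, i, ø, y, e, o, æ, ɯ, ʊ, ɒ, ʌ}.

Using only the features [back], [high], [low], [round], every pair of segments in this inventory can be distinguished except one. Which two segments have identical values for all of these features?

/ʊ/ (high back rounded lax vowel) and /u/ (high back rounded tense vowel) are both [+back], [+high], [−low], [+round], so none of the listed features separates them. (They do differ in [tense], which is not among the given features.) Every other pair in the inventory differs on at least one listed feature.

ʊ, u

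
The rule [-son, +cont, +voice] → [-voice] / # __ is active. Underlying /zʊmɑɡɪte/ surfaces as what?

[sʊmɑɡɪte]

Only the initial segment /z/ is both word-initial and matches the structural description. It is a voiced alveolar fricative, so [-son, +cont, +voice] holds; changing it to [-voice] with all other features held fixed yields /s/ (voiceless alveolar fricative). No other segment meets both the structural description and the environment, so the output is [sʊmɑɡɪte].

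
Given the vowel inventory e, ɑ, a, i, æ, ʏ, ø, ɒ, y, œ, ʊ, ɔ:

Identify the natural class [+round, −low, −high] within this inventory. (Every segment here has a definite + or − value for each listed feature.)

ø, œ, ɔ

The [+round] segments are /ʏ, ø, ɒ, y, œ, ʊ, ɔ/.
Among these, [−low] gives /ʏ, ø, y, œ, ʊ, ɔ/.
Among these, [−high] leaves /ø, œ, ɔ/.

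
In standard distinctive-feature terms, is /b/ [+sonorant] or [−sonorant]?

/b/ is the voiced bilabial stop, hence [−sonorant].

[−sonorant]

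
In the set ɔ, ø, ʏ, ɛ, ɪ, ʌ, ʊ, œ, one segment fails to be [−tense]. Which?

ø

/ɔ, œ, ɪ, ʌ, ʊ, ɛ, ʏ/ are all [−tense]; /ø/ (mid front rounded tense vowel) is [+tense].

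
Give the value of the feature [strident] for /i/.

/i/ is the high front unrounded tense vowel. The feature [strident] marks segments high-amplitude, high-frequency frication (the sibilants); /i/ lacks this property, so it is [−strident].

[−strident]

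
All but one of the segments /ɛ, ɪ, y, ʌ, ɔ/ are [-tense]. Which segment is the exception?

y

/ʌ, ɪ, ɛ, ɔ/ are all [-tense]; /y/ (high front rounded tense vowel) is [+tense].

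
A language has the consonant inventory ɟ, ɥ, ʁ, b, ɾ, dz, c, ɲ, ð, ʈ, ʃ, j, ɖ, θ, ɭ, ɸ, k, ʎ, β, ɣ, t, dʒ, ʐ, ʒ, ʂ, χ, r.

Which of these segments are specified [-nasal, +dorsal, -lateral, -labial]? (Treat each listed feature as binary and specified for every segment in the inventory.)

ɟ, ʁ, c, j, k, ɣ, χ

Eliminate segments failing any feature: /ɥ/ is [+labial]; /b, ɾ, dz, ð, ʈ, ʃ, ɖ, θ, ɭ, ɸ, β, t, dʒ, ʐ, ʒ, ʂ, r/ are [-dorsal]; /ɲ/ is [+nasal]; /ʎ/ is [+lateral]. The remaining /ɟ, ʁ, c, j, k, ɣ, χ/ satisfy [-nasal], [+dorsal], [-lateral], [-labial].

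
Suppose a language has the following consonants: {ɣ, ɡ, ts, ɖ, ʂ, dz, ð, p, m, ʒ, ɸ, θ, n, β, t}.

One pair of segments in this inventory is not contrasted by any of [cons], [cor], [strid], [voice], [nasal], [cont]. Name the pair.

/ɣ/ (voiced velar fricative) and /β/ (voiced bilabial fricative) are both [+consonantal], [-coronal], [-strident], [+voice], [-nasal], [+continuant], so none of the listed features separates them. (They do differ in [labial] and [dorsal], which are not among the given features.) Every other pair in the inventory differs on at least one listed feature.

ɣ, β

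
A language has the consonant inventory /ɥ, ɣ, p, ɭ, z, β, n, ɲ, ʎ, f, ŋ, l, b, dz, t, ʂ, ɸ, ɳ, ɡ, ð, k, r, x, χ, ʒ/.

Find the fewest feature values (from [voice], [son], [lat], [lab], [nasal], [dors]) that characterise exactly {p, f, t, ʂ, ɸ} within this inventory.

[−voice, −dors]

/p, f, t, ʂ, ɸ/ are all [−voice], [−dorsal], and no other segment in the inventory matches both values. Dropping any one of them over-generates: [−dorsal] alone would also admit /ɭ, z, β, n, …/; [−voice] alone would also admit /k, x, χ/. No other single listed feature picks out exactly this set either, so fewer than two features will not do.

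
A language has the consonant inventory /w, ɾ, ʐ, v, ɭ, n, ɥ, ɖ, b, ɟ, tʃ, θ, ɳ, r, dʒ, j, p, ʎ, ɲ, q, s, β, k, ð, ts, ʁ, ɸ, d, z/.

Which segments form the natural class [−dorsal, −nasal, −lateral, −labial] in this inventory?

ɾ, ʐ, ɖ, tʃ, θ, r, dʒ, s, ð, ts, d, z

Checking each segment against [−dorsal], [−nasal], [−lateral], [−labial]: /ɾ/ (alveolar tap), /ʐ/ (voiced retroflex fricative), /ɖ/ (voiced retroflex stop), /tʃ/ (voiceless postalveolar affricate), /θ/ (voiceless dental fricative), /r/ (alveolar trill), among others, satisfy every feature; every other segment in the inventory fails at least one.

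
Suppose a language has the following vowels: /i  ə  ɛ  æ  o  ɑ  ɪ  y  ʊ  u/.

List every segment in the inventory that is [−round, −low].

i, ə, ɛ, ɪ

Checking each segment against [−round], [−low]: /i/ (high front unrounded tense vowel), /ə/ (mid central vowel (schwa)), /ɛ/ (mid front unrounded lax vowel), /ɪ/ (high front unrounded lax vowel) satisfy every feature; every other segment in the inventory fails at least one.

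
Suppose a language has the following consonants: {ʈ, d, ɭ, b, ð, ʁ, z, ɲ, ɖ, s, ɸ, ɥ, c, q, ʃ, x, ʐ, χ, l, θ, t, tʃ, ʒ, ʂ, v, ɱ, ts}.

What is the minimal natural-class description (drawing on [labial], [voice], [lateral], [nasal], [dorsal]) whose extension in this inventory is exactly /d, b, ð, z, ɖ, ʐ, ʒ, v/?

[+voice, -nasal, -lateral, -dorsal]

Every target segment is [+voice], [-nasal], [-lateral], [-dorsal]; each remaining inventory member fails at least one of these. Each conjunct is needed — [-nasal, -lateral, -dorsal] alone would also admit /ʈ, s, ɸ, ʃ, …/; [+voice, -lateral, -dorsal] alone would also admit /ɱ/; [+voice, -nasal, -dorsal] alone would also admit /ɭ, l/; [+voice, -nasal, -lateral] alone would also admit /ʁ, ɥ/ — and no other combination of three listed features has exactly this extension, so four is the minimum.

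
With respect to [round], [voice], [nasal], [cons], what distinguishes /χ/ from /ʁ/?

[voice]

/χ/ is the voiceless uvular fricative and /ʁ/ is the voiced uvular fricative. Both are [−round], [−nasal], [+consonantal]. /χ/ is [−voice] while /ʁ/ is [+voice], so the distinguishing feature is [voice].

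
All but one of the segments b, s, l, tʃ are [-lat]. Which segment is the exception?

l

Every segment except /l/ is [-lateral]. /l/ (alveolar lateral approximant) is [+lateral], so it is the exception.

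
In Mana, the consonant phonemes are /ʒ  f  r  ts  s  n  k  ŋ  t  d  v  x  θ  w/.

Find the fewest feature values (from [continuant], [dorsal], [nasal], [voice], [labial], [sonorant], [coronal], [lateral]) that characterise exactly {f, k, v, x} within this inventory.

[−sonorant, −coronal]

/f, k, v, x/ are all [−sonorant], [−coronal], and no other segment in the inventory matches both values. Dropping any one of them over-generates: [−coronal] alone would also admit /ŋ, w/; [−sonorant] alone would also admit /ʒ, ts, s, t, …/. No other single listed feature picks out exactly this set either, so fewer than two features will not do.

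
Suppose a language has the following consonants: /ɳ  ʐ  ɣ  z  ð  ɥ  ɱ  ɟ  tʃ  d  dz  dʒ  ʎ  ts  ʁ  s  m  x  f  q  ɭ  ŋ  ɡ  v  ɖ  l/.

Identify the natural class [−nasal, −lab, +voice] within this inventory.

ʐ, ɣ, z, ð, ɟ, d, dz, dʒ, ʎ, ʁ, ɭ, ɡ, ɖ, l

Checking each segment against [−nasal], [−labial], [+voice]: /ʐ/ (voiced retroflex fricative), /ɣ/ (voiced velar fricative), /z/ (voiced alveolar fricative), /ð/ (voiced dental fricative), /ɟ/ (voiced palatal stop), /d/ (voiced alveolar stop), among others, satisfy every feature; every other segment in the inventory fails at least one.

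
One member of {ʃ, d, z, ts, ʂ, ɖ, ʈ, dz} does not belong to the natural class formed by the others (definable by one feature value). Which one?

/d, ɖ, dz, z, ʂ, ʈ, ts/ are all [−distributed], but /ʃ/ (voiceless postalveolar fricative) is [+distributed]. No other single segment can be removed to leave a set sharing one feature value that the removed segment lacks, so /ʃ/ is the odd one out.

ʃ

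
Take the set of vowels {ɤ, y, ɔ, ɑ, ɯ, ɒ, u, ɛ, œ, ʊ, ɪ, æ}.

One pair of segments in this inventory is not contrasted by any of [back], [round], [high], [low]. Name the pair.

/u/ (high back rounded tense vowel) and /ʊ/ (high back rounded lax vowel) are both [+back], [+round], [+high], [−low], so none of the listed features separates them. (They do differ in [tense], which is not among the given features.) Every other pair in the inventory differs on at least one listed feature.

u, ʊ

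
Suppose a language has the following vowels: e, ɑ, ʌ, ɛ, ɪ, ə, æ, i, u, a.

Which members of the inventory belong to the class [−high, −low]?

e, ʌ, ɛ, ə

Eliminate segments failing any feature: /ɑ, æ, a/ are [+low]; /ɪ, i, u/ are [+high]. The remaining /e, ʌ, ɛ, ə/ satisfy [−high], [−low].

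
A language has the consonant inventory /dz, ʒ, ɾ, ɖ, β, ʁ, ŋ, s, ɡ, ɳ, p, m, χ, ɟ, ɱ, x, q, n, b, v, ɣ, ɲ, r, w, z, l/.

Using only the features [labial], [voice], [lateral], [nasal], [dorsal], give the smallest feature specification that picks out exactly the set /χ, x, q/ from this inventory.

The class [−voice], [+dorsal] has exactly /χ, x, q/ as its extension in this inventory. No smaller conjunction from the listed features achieves this: [+dorsal] alone would also admit /ʁ, ŋ, ɡ, ɟ, …/; [−voice] alone would also admit /s, p/; and checking the remaining single features turns up none with this extension.

[−voice, +dorsal]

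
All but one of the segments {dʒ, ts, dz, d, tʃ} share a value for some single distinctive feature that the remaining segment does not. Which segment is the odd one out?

/dʒ, tʃ, ts, dz/ are all [+delayed release], but /d/ (voiced alveolar stop) is [−delayed release]. No other single segment can be removed to leave a set sharing one feature value that the removed segment lacks, so /d/ is the odd one out.

d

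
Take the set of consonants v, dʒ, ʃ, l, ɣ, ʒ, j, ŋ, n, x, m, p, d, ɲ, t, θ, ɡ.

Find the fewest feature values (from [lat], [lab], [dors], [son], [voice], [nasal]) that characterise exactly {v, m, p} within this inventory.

[+lab]

Every target segment is [+labial] and no other inventory member is, so one feature is enough.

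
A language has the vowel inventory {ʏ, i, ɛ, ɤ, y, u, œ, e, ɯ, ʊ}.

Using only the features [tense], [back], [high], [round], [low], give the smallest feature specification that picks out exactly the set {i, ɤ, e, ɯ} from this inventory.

[−round, +tense]

The class [−round], [+tense] has exactly /i, ɤ, e, ɯ/ as its extension in this inventory. No smaller conjunction from the listed features achieves this: [+tense] alone would also admit /y, u/; [−round] alone would also admit /ɛ/; and checking the remaining single features turns up none with this extension.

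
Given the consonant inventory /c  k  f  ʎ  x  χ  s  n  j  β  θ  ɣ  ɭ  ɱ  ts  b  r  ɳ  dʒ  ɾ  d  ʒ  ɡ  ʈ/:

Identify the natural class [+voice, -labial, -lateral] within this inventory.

First, the [+voice] segments are /ʎ, n, j, β, ɣ, ɭ, ɱ, b, r, ɳ, dʒ, ɾ, d, ʒ, ɡ/.
Then [-labial] gives /ʎ, n, j, ɣ, ɭ, r, ɳ, dʒ, ɾ, d, ʒ, ɡ/.
Within that set, [-lateral] leaves /n, j, ɣ, r, ɳ, dʒ, ɾ, d, ʒ, ɡ/.

n, j, ɣ, r, ɳ, dʒ, ɾ, d, ʒ, ɡ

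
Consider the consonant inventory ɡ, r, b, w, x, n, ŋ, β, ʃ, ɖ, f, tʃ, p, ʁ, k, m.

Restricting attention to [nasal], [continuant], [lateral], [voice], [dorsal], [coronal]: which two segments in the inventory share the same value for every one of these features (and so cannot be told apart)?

w, ʁ

On the given features, /w/ and /ʁ/ have an identical profile: [-nasal], [+continuant], [-lateral], [+voice], [+dorsal], [-coronal]. No other two segments in the inventory coincide on all 6 features. (They do differ in [labial], [round] and [high], which are not among the given features.)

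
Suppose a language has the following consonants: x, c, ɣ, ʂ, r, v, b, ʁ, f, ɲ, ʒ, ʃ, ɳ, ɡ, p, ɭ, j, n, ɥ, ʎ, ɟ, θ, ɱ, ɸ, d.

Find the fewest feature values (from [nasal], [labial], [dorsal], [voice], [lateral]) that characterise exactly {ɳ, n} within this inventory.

The class [+nasal], [-labial], [-dorsal] has exactly /ɳ, n/ as its extension in this inventory. No smaller conjunction from the listed features achieves this: [-labial, -dorsal] alone would also admit /ʂ, r, ʒ, ʃ, …/; [+nasal, -dorsal] alone would also admit /ɱ/; [+nasal, -labial] alone would also admit /ɲ/; and checking the remaining two-feature bundles turns up none with this extension.

[+nasal, -labial, -dorsal]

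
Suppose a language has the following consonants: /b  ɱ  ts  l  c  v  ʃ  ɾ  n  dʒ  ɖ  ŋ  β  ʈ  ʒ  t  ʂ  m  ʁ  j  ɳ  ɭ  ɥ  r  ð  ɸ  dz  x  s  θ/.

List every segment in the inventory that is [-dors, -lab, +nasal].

Among the inventory, the [-dorsal] segments are /b, ɱ, ts, l, v, ʃ, ɾ, n, dʒ, ɖ, β, ʈ, ʒ, t, ʂ, m, ɳ, ɭ, r, ð, ɸ, dz, s, θ/.
Within that set, [-labial] gives /ts, l, ʃ, ɾ, n, dʒ, ɖ, ʈ, ʒ, t, ʂ, ɳ, ɭ, r, ð, dz, s, θ/.
Then [+nasal] leaves /n, ɳ/.

n, ɳ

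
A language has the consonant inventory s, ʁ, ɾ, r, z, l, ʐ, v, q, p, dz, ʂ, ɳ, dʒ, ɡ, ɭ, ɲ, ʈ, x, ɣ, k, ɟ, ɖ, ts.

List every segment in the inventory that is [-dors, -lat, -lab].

s, ɾ, r, z, ʐ, dz, ʂ, ɳ, dʒ, ʈ, ɖ, ts

The [-dorsal] segments are /s, ɾ, r, z, l, ʐ, v, p, dz, ʂ, ɳ, dʒ, ɭ, ʈ, ɖ, ts/.
Of those, [-lateral] gives /s, ɾ, r, z, ʐ, v, p, dz, ʂ, ɳ, dʒ, ʈ, ɖ, ts/.
Within that set, [-labial] leaves /s, ɾ, r, z, ʐ, dz, ʂ, ɳ, dʒ, ʈ, ɖ, ts/.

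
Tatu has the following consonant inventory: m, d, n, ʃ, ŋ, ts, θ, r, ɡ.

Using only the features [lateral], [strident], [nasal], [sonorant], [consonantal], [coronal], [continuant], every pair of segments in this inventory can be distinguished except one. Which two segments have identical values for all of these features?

m, ŋ

On the given features, /m/ and /ŋ/ have an identical profile: [−lateral], [−strident], [+nasal], [+sonorant], [+consonantal], [−coronal], [−continuant]. No other two segments in the inventory coincide on all 7 features. (They do differ in [labial] and [dorsal], which are not among the given features.)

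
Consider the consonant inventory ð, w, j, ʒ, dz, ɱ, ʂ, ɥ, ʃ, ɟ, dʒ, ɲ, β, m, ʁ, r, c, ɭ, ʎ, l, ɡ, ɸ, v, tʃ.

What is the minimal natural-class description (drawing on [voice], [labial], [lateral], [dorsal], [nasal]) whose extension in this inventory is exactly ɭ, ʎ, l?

Every target segment is [+lateral] and no other inventory member is, so one feature is enough.

[+lateral]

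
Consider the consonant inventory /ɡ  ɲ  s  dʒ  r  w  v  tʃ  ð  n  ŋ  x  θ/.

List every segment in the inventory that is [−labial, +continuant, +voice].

r, ð

Checking each segment against [−labial], [+continuant], [+voice]: /r/ (alveolar trill), /ð/ (voiced dental fricative) satisfy every feature; every other segment in the inventory fails at least one.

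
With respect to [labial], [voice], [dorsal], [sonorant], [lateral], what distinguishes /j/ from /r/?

/j/ (palatal glide) and /r/ (alveolar trill) agree on [−labial], [+voice], [+sonorant], [−lateral]. They differ on [dorsal] (/j/ [+], /r/ [−]).

[dorsal]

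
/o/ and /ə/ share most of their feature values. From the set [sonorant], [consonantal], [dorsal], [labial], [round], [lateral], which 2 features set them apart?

/o/ (mid back rounded tense vowel) and /ə/ (mid central vowel (schwa)) agree on [+sonorant], [-consonantal], [+dorsal], [-lateral]. They differ on [labial] (/o/ [+], /ə/ [-]), [round] (/o/ [+], /ə/ [-]).

[labial], [round]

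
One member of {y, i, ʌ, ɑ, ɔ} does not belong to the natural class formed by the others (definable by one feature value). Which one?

/ɔ, i, y, ʌ/ are all [−low], but /ɑ/ (low back unrounded vowel) is [+low]. No other single segment can be removed to leave a set sharing one feature value that the removed segment lacks, so /ɑ/ is the odd one out.

ɑ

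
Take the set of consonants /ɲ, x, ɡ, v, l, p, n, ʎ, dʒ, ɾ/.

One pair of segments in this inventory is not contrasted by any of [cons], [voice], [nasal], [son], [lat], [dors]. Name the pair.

v, dʒ

/v/ (voiced labiodental fricative) and /dʒ/ (voiced postalveolar affricate) are both [+consonantal], [+voice], [−nasal], [−sonorant], [−lateral], [−dorsal], so none of the listed features separates them. (They do differ in [continuant], [labial] and [coronal], which are not among the given features.) Every other pair in the inventory differs on at least one listed feature.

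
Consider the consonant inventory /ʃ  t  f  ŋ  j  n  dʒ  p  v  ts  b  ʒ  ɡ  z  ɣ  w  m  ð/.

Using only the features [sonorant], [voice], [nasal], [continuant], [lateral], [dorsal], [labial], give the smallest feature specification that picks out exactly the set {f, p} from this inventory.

[−voice, +labial]

/f, p/ are all [−voice], [+labial], and no other segment in the inventory matches both values. Dropping any one of them over-generates: [+labial] alone would also admit /v, b, w, m/; [−voice] alone would also admit /ʃ, t, ts/. No other single listed feature picks out exactly this set either, so fewer than two features will not do.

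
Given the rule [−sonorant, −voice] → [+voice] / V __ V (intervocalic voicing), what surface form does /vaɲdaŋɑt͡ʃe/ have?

[vaɲdaŋɑd͡ʒe]

The only segment in the rule's environment that also matches [−sonorant, −voice] is /t͡ʃ/. Applying [+voice] turns the voiceless postalveolar affricate into /d͡ʒ/ (voiced postalveolar affricate), giving [vaɲdaŋɑd͡ʒe].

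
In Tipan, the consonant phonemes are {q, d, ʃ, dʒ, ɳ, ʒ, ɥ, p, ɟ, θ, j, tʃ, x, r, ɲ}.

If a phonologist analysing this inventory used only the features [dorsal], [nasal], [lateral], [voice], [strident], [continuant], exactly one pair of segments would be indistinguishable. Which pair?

ɥ, j

/ɥ/ (labial-palatal glide) and /j/ (palatal glide) are both [+dorsal], [-nasal], [-lateral], [+voice], [-strident], [+continuant], so none of the listed features separates them. (They do differ in [labial] and [round], which are not among the given features.) Every other pair in the inventory differs on at least one listed feature.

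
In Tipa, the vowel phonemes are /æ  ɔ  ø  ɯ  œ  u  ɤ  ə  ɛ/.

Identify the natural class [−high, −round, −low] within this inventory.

Checking each segment against [−high], [−round], [−low]: /ɤ/ (mid back unrounded tense vowel), /ə/ (mid central vowel (schwa)), /ɛ/ (mid front unrounded lax vowel) satisfy every feature; every other segment in the inventory fails at least one.

ɤ, ə, ɛ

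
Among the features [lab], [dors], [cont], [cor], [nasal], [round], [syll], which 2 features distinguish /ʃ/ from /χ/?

[coronal], [dorsal]

/ʃ/ is the voiceless postalveolar fricative and /χ/ is the voiceless uvular fricative. Both are [−labial], [+continuant], [−nasal], [−round], [−syllabic]. /ʃ/ is [+coronal] while /χ/ is [−coronal]; /ʃ/ is [−dorsal] while /χ/ is [+dorsal], so the distinguishing features are [coronal], [dorsal].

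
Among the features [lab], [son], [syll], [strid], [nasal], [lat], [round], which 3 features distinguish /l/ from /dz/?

[sonorant], [lateral], [strident]

The two segments share [-labial], [-syllabic], [-nasal], [-round]. The only features from the list on which they differ: /l/ is [+sonorant] while /dz/ is [-sonorant]; /l/ is [+lateral] while /dz/ is [-lateral]; /l/ is [-strident] while /dz/ is [+strident].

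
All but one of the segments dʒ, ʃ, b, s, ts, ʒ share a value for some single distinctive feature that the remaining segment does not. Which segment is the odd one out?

The remaining segments after removing /b/ share [+strident]; /b/ (voiced bilabial stop) is [−strident]. For every other candidate removal, the leftover set fails to share any single feature value that the removed segment lacks.

b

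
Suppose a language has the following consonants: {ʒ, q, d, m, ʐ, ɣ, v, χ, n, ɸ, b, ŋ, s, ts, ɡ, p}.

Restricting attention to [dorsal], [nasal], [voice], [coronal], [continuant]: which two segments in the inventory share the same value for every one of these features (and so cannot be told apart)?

ʐ, ʒ

/ʐ/ (voiced retroflex fricative) and /ʒ/ (voiced postalveolar fricative) are both [−dorsal], [−nasal], [+voice], [+coronal], [+continuant], so none of the listed features separates them. (They do differ in [distributed], which is not among the given features.) Every other pair in the inventory differs on at least one listed feature.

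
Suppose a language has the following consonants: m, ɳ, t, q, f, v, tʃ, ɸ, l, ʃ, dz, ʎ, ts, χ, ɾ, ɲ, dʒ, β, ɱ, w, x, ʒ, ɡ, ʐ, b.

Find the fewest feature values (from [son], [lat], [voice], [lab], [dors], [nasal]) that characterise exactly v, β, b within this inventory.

The class [−sonorant], [+voice], [+labial] has exactly /v, β, b/ as its extension in this inventory. No smaller conjunction from the listed features achieves this: [+voice, +labial] alone would also admit /m, ɱ, w/; [−sonorant, +labial] alone would also admit /f, ɸ/; [−sonorant, +voice] alone would also admit /dz, dʒ, ʒ, ɡ, …/; and checking the remaining two-feature bundles turns up none with this extension.

[−son, +voice, +lab]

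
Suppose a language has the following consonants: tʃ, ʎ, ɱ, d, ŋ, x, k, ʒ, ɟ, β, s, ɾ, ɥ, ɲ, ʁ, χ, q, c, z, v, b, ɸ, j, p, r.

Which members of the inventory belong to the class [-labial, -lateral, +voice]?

The [-labial] segments are /tʃ, ʎ, d, ŋ, x, k, ʒ, ɟ, s, ɾ, ɲ, ʁ, χ, q, c, z, j, r/.
Intersecting with [-lateral] gives /tʃ, d, ŋ, x, k, ʒ, ɟ, s, ɾ, ɲ, ʁ, χ, q, c, z, j, r/.
Within that set, [+voice] leaves /d, ŋ, ʒ, ɟ, ɾ, ɲ, ʁ, z, j, r/.

d, ŋ, ʒ, ɟ, ɾ, ɲ, ʁ, z, j, r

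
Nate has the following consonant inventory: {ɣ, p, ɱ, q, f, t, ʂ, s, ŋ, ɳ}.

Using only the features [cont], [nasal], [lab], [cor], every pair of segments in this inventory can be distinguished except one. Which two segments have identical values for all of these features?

ʂ, s

On the given features, /ʂ/ and /s/ have an identical profile: [+continuant], [-nasal], [-labial], [+coronal]. No other two segments in the inventory coincide on all 4 features. (They do differ in [anterior], which is not among the given features.)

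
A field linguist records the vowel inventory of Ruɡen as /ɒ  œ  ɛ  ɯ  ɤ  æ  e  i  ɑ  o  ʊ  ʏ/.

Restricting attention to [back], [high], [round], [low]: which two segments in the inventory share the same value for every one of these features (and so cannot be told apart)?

On the given features, /e/ and /ɛ/ have an identical profile: [−back], [−high], [−round], [−low]. No other two segments in the inventory coincide on all 4 features. (They do differ in [tense], which is not among the given features.)

e, ɛ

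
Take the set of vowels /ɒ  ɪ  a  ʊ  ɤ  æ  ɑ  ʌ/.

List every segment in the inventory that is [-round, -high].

a, ɤ, æ, ɑ, ʌ

Among the inventory, the [-round] segments are /ɪ, a, ɤ, æ, ɑ, ʌ/.
Intersecting with [-high] leaves /a, ɤ, æ, ɑ, ʌ/.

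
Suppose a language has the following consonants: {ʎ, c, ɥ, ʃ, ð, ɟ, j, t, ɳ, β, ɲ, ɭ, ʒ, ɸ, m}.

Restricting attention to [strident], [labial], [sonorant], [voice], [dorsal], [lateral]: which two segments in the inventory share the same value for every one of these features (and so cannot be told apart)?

ɲ, j

/ɲ/ (palatal nasal) and /j/ (palatal glide) are both [−strident], [−labial], [+sonorant], [+voice], [+dorsal], [−lateral], so none of the listed features separates them. (They do differ in [nasal] and [continuant], which are not among the given features.) Every other pair in the inventory differs on at least one listed feature.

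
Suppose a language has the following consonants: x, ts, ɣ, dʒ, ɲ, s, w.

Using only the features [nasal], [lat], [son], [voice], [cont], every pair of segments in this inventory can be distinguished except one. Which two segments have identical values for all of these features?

On the given features, /x/ and /s/ have an identical profile: [-nasal], [-lateral], [-sonorant], [-voice], [+continuant]. No other two segments in the inventory coincide on all 5 features. (They do differ in [strident], [coronal] and [dorsal], which are not among the given features.)

x, s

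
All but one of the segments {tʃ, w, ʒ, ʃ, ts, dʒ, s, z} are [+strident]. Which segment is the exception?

/z, tʃ, ʃ, s, ts, dʒ, ʒ/ are all [+strident]; /w/ (labial-velar glide) is [-strident].

w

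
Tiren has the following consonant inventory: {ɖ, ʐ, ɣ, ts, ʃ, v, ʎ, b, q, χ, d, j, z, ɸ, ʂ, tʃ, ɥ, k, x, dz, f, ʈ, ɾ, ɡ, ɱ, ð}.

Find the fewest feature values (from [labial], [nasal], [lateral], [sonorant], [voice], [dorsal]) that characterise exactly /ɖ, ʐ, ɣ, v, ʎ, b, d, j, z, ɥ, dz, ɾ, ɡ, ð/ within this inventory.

Every target segment is [+voice], [−nasal]; each remaining inventory member fails at least one of these. Each conjunct is needed — [−nasal] alone would also admit /ts, ʃ, q, χ, …/; [+voice] alone would also admit /ɱ/ — and no other single listed feature has exactly this extension, so two is the minimum.

[+voice, −nasal]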